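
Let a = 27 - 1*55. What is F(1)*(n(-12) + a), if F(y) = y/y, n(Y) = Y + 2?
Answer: -38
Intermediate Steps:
n(Y) = 2 + Y
F(y) = 1
a = -28 (a = 27 - 55 = -28)
F(1)*(n(-12) + a) = 1*((2 - 12) - 28) = 1*(-10 - 28) = 1*(-38) = -38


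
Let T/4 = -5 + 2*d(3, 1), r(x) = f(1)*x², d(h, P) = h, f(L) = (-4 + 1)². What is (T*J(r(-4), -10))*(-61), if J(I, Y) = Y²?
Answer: -24400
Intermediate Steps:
f(L) = 9 (f(L) = (-3)² = 9)
r(x) = 9*x²
T = 4 (T = 4*(-5 + 2*3) = 4*(-5 + 6) = 4*1 = 4)
(T*J(r(-4), -10))*(-61) = (4*(-10)²)*(-61) = (4*100)*(-61) = 400*(-61) = -24400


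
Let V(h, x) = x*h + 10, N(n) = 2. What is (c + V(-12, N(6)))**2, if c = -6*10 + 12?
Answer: 3844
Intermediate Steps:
c = -48 (c = -60 + 12 = -48)
V(h, x) = 10 + h*x (V(h, x) = h*x + 10 = 10 + h*x)
(c + V(-12, N(6)))**2 = (-48 + (10 - 12*2))**2 = (-48 + (10 - 24))**2 = (-48 - 14)**2 = (-62)**2 = 3844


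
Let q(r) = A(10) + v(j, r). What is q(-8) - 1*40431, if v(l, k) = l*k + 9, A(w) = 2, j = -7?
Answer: -40364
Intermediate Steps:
v(l, k) = 9 + k*l (v(l, k) = k*l + 9 = 9 + k*l)
q(r) = 11 - 7*r (q(r) = 2 + (9 + r*(-7)) = 2 + (9 - 7*r) = 11 - 7*r)
q(-8) - 1*40431 = (11 - 7*(-8)) - 1*40431 = (11 + 56) - 40431 = 67 - 40431 = -40364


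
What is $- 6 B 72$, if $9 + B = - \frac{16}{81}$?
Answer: $\frac{11920}{3} \approx 3973.3$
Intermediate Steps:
$B = - \frac{745}{81}$ ($B = -9 - \frac{16}{81} = - \frac{745}{81} \approx -9.1975$)
$- 6 B 72 = \left(-6\right) \left(- \frac{745}{81}\right) 72 = \frac{1490}{27} \cdot 72 = \frac{11920}{3}$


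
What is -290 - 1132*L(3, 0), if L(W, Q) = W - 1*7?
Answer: 4238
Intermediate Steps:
L(W, Q) = -7 + W (L(W, Q) = W - 7 = -7 + W)
-290 - 1132*L(3, 0) = -290 - 1132*(-7 + 3) = -290 - 1132*(-4) = -290 + 4528 = 4238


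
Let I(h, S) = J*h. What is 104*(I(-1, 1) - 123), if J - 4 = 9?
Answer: -14144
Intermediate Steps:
J = 13 (J = 4 + 9 = 13)
I(h, S) = 13*h
104*(I(-1, 1) - 123) = 104*(13*(-1) - 123) = 104*(-13 - 123) = 104*(-136) = -14144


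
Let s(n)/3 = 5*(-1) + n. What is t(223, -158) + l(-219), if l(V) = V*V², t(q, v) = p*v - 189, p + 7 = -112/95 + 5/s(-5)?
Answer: -2993163877/285 ≈ -1.0502e+7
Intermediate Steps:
s(n) = -15 + 3*n (s(n) = 3*(5*(-1) + n) = 3*(-5 + n) = -15 + 3*n)
p = -4757/570 (p = -7 + (-112/95 + 5/(-15 + 3*(-5))) = -7 + (-112*1/95 + 5/(-15 - 15)) = -7 + (-112/95 + 5/(-30)) = -7 + (-112/95 + 5*(-1/30)) = -7 + (-112/95 - ⅙) = -7 - 767/570 = -4757/570 ≈ -8.3456)
t(q, v) = -189 - 4757*v/570 (t(q, v) = -4757*v/570 - 189 = -189 - 4757*v/570)
l(V) = V³
t(223, -158) + l(-219) = (-189 - 4757/570*(-158)) + (-219)³ = (-189 + 375803/285) - 10503459 = 321938/285 - 10503459 = -2993163877/285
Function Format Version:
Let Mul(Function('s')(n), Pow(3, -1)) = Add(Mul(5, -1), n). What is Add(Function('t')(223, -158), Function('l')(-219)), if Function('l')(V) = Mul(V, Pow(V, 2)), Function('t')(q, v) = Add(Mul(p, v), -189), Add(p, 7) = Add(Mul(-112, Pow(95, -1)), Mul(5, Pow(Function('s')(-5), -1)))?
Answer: Rational(-2993163877, 285) ≈ -1.0502e+7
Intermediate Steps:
Function('s')(n) = Add(-15, Mul(3, n)) (Function('s')(n) = Mul(3, Add(Mul(5, -1), n)) = Mul(3, Add(-5, n)) = Add(-15, Mul(3, n)))
p = Rational(-4757, 570) (p = Add(-7, Add(Mul(-112, Pow(95, -1)), Mul(5, Pow(Add(-15, Mul(3, -5)), -1)))) = Add(-7, Add(Mul(-112, Rational(1, 95)), Mul(5, Pow(Add(-15, -15), -1)))) = Add(-7, Add(Rational(-112, 95), Mul(5, Pow(-30, -1)))) = Add(-7, Add(Rational(-112, 95), Mul(5, Rational(-1, 30)))) = Add(-7, Add(Rational(-112, 95), Rational(-1, 6))) = Add(-7, Rational(-767, 570)) = Rational(-4757, 570) ≈ -8.3456)
Function('t')(q, v) = Add(-189, Mul(Rational(-4757, 570), v)) (Function('t')(q, v) = Add(Mul(Rational(-4757, 570), v), -189) = Add(-189, Mul(Rational(-4757, 570), v)))
Function('l')(V) = Pow(V, 3)
Add(Function('t')(223, -158), Function('l')(-219)) = Add(Add(-189, Mul(Rational(-4757, 570), -158)), Pow(-219, 3)) = Add(Add(-189, Rational(375803, 285)), -10503459) = Add(Rational(321938, 285), -10503459) = Rational(-2993163877, 285)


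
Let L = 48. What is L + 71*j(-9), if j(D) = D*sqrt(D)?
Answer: 48 - 1917*I ≈ 48.0 - 1917.0*I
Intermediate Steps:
j(D) = D**(3/2)
L + 71*j(-9) = 48 + 71*(-9)**(3/2) = 48 + 71*(-27*I) = 48 - 1917*I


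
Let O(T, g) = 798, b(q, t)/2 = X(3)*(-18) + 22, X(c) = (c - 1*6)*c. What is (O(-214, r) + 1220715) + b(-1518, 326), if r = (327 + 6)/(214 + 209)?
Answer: 1221881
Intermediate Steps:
X(c) = c*(-6 + c) (X(c) = (c - 6)*c = (-6 + c)*c = c*(-6 + c))
r = 37/47 (r = 333/423 = 333*(1/423) = 37/47 ≈ 0.78723)
b(q, t) = 368 (b(q, t) = 2*((3*(-6 + 3))*(-18) + 22) = 2*((3*(-3))*(-18) + 22) = 2*(-9*(-18) + 22) = 2*(162 + 22) = 2*184 = 368)
(O(-214, r) + 1220715) + b(-1518, 326) = (798 + 1220715) + 368 = 1221513 + 368 = 1221881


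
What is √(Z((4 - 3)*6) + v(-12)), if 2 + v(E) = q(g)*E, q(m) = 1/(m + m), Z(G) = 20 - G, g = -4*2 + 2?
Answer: √13 ≈ 3.6056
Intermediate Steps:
g = -6 (g = -8 + 2 = -6)
q(m) = 1/(2*m)
v(E) = -2 - E/12 (v(E) = -2 + ((½)/(-6))*E = -2 + ((½)*(-⅙))*E = -2 - E/12)
√(Z((4 - 3)*6) + v(-12)) = √((20 - (4 - 3)*6) + (-2 - 1/12*(-12))) = √((20 - 6) + (-2 + 1)) = √((20 - 1*6) - 1) = √((20 - 6) - 1) = √(14 - 1) = √13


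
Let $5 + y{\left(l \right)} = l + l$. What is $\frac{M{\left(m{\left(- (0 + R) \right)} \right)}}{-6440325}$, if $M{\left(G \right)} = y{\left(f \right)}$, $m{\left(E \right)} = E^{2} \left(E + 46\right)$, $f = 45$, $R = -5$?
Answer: $- \frac{17}{1288065} \approx -1.3198 \cdot 10^{-5}$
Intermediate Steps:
$m{\left(E \right)} = E^{2} \left(46 + E\right)$
$y{\left(l \right)} = -5 + 2 l$ ($y{\left(l \right)} = -5 + \left(l + l\right) = -5 + 2 l$)
$M{\left(G \right)} = 85$ ($M{\left(G \right)} = -5 + 2 \cdot 45 = -5 + 90 = 85$)
$\frac{M{\left(m{\left(- (0 + R) \right)} \right)}}{-6440325} = \frac{85}{-6440325} = 85 \left(- \frac{1}{6440325}\right) = - \frac{17}{1288065}$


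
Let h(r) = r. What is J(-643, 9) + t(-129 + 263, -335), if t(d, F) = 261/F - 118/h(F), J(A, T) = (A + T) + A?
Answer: -427938/335 ≈ -1277.4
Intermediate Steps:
J(A, T) = T + 2*A
t(d, F) = 143/F (t(d, F) = 261/F - 118/F = 143/F)
J(-643, 9) + t(-129 + 263, -335) = (9 + 2*(-643)) + 143/(-335) = (9 - 1286) + 143*(-1/335) = -1277 - 143/335 = -427938/335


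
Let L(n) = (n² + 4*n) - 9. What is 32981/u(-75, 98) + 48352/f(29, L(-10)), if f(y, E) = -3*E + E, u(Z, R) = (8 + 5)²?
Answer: -184901/663 ≈ -278.89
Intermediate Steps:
L(n) = -9 + n² + 4*n
u(Z, R) = 169 (u(Z, R) = 13² = 169)
f(y, E) = -2*E
32981/u(-75, 98) + 48352/f(29, L(-10)) = 32981/169 + 48352/((-2*(-9 + (-10)² + 4*(-10)))) = 32981*(1/169) + 48352/((-2*(-9 + 100 - 40))) = 2537/13 + 48352/((-2*51)) = 2537/13 + 48352/(-102) = 2537/13 + 48352*(-1/102) = 2537/13 - 24176/51 = -184901/663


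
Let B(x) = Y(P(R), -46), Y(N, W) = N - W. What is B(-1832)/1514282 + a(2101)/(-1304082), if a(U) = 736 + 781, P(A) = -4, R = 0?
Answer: -160171025/141053421366 ≈ -0.0011355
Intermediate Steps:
B(x) = 42 (B(x) = -4 - 1*(-46) = -4 + 46 = 42)
a(U) = 1517
B(-1832)/1514282 + a(2101)/(-1304082) = 42/1514282 + 1517/(-1304082) = 42*(1/1514282) + 1517*(-1/1304082) = 3/108163 - 1517/1304082 = -160171025/141053421366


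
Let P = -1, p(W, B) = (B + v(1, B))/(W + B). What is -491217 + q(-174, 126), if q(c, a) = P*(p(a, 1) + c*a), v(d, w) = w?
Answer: -59600213/127 ≈ -4.6929e+5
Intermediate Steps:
p(W, B) = 2*B/(B + W) (p(W, B) = (B + B)/(W + B) = (2*B)/(B + W) = 2*B/(B + W))
q(c, a) = -2/(1 + a) - a*c (q(c, a) = -(2*1/(1 + a) + c*a) = -(2/(1 + a) + a*c) = -2/(1 + a) - a*c)
-491217 + q(-174, 126) = -491217 + (-2 - 1*126*(-174)*(1 + 126))/(1 + 126) = -491217 + (-2 - 1*126*(-174)*127)/127 = -491217 + (-2 + 2784348)/127 = -491217 + (1/127)*2784346 = -491217 + 2784346/127 = -59600213/127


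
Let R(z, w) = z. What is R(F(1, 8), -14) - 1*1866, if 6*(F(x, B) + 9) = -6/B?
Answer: -15001/8 ≈ -1875.1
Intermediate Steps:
F(x, B) = -9 - 1/B (F(x, B) = -9 + (-6/B)/6 = -9 - 1/B)
R(F(1, 8), -14) - 1*1866 = (-9 - 1/8) - 1*1866 = (-9 - 1*1/8) - 1866 = (-9 - 1/8) - 1866 = -73/8 - 1866 = -15001/8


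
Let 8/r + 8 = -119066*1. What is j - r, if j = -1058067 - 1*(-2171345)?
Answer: 66281232290/59537 ≈ 1.1133e+6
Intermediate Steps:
j = 1113278 (j = -1058067 + 2171345 = 1113278)
r = -4/59537 (r = 8/(-8 - 119066*1) = 8/(-8 - 119066) = 8/(-119074) = 8*(-1/119074) = -4/59537 ≈ -6.7185e-5)
j - r = 1113278 - 1*(-4/59537) = 1113278 + 4/59537 = 66281232290/59537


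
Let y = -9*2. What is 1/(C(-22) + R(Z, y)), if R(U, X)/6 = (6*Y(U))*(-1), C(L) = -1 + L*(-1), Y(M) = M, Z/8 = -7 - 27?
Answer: 1/9813 ≈ 0.00010191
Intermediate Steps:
Z = -272 (Z = 8*(-7 - 27) = 8*(-34) = -272)
C(L) = -1 - L
y = -18
R(U, X) = -36*U (R(U, X) = 6*((6*U)*(-1)) = 6*(-6*U) = -36*U)
1/(C(-22) + R(Z, y)) = 1/((-1 - 1*(-22)) - 36*(-272)) = 1/((-1 + 22) + 9792) = 1/(21 + 9792) = 1/9813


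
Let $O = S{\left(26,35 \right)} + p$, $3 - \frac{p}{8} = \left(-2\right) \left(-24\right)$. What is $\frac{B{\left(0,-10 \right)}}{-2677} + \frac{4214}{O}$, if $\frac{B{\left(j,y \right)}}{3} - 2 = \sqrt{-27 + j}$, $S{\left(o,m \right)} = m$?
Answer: $- \frac{11282828}{870025} - \frac{9 i \sqrt{3}}{2677} \approx -12.968 - 0.0058231 i$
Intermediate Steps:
$B{\left(j,y \right)} = 6 + 3 \sqrt{-27 + j}$
$p = -360$ ($p = 24 - 8 \left(\left(-2\right) \left(-24\right)\right) = 24 - 384 = -360$)
$O = -325$ ($O = 35 - 360 = -325$)
$\frac{B{\left(0,-10 \right)}}{-2677} + \frac{4214}{O} = \frac{6 + 3 \sqrt{-27 + 0}}{-2677} + \frac{4214}{-325} = \left(6 + 3 \sqrt{-27}\right) \left(- \frac{1}{2677}\right) + 4214 \left(- \frac{1}{325}\right) = \left(6 + 3 \cdot 3 i \sqrt{3}\right) \left(- \frac{1}{2677}\right) - \frac{4214}{325} = \left(6 + 9 i \sqrt{3}\right) \left(- \frac{1}{2677}\right) - \frac{4214}{325} = \left(- \frac{6}{2677} - \frac{9 i \sqrt{3}}{2677}\right) - \frac{4214}{325} = - \frac{11282828}{870025} - \frac{9 i \sqrt{3}}{2677}$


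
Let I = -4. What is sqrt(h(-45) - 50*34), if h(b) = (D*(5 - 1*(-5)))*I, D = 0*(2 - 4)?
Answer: 10*I*sqrt(17) ≈ 41.231*I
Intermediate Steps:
D = 0 (D = 0*(-2) = 0)
h(b) = 0 (h(b) = (0*(5 - 1*(-5)))*(-4) = (0*(5 + 5))*(-4) = (0*10)*(-4) = 0*(-4) = 0)
sqrt(h(-45) - 50*34) = sqrt(0 - 50*34) = sqrt(0 - 1700) = sqrt(-1700) = 10*I*sqrt(17)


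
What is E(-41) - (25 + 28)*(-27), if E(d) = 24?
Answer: 1455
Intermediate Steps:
E(-41) - (25 + 28)*(-27) = 24 - (25 + 28)*(-27) = 24 - 53*(-27) = 24 - 1*(-1431) = 24 + 1431 = 1455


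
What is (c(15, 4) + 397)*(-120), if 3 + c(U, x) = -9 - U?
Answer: -44400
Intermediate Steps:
c(U, x) = -12 - U (c(U, x) = -3 + (-9 - U) = -12 - U)
(c(15, 4) + 397)*(-120) = ((-12 - 1*15) + 397)*(-120) = ((-12 - 15) + 397)*(-120) = (-27 + 397)*(-120) = 370*(-120) = -44400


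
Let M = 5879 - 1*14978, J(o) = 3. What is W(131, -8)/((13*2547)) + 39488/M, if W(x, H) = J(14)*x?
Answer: -144879029/33475221 ≈ -4.3279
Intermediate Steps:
M = -9099 (M = 5879 - 14978 = -9099)
W(x, H) = 3*x
W(131, -8)/((13*2547)) + 39488/M = (3*131)/((13*2547)) + 39488/(-9099) = 393/33111 + 39488*(-1/9099) = 393*(1/33111) - 39488/9099 = 131/11037 - 39488/9099 = -144879029/33475221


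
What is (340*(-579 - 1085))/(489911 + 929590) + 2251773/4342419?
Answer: 82180783537/684896456991 ≈ 0.11999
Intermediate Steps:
(340*(-579 - 1085))/(489911 + 929590) + 2251773/4342419 = (340*(-1664))/1419501 + 2251773*(1/4342419) = -565760*1/1419501 + 250197/482491 = -565760/1419501 + 250197/482491 = 82180783537/684896456991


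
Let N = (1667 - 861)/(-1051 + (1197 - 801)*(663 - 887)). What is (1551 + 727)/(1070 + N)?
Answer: 102230945/48018522 ≈ 2.1290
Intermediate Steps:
N = -806/89755 (N = 806/(-1051 + 396*(-224)) = 806/(-1051 - 88704) = 806/(-89755) = 806*(-1/89755) = -806/89755 ≈ -0.0089800)
(1551 + 727)/(1070 + N) = (1551 + 727)/(1070 - 806/89755) = 2278/(96037044/89755) = 2278*(89755/96037044) = 102230945/48018522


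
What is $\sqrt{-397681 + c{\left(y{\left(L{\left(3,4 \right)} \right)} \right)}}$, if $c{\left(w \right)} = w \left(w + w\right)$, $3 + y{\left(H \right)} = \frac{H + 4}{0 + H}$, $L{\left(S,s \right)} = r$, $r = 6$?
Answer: $\frac{i \sqrt{3579097}}{3} \approx 630.62 i$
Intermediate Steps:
$L{\left(S,s \right)} = 6$
$y{\left(H \right)} = -3 + \frac{4 + H}{H}$ ($y{\left(H \right)} = -3 + \frac{H + 4}{0 + H} = -3 + \frac{4 + H}{H}$)
$c{\left(w \right)} = 2 w^{2}$ ($c{\left(w \right)} = w 2 w = 2 w^{2}$)
$\sqrt{-397681 + c{\left(y{\left(L{\left(3,4 \right)} \right)} \right)}} = \sqrt{-397681 + 2 \left(-2 + \frac{4}{6}\right)^{2}} = \sqrt{-397681 + 2 \left(-2 + 4 \cdot \frac{1}{6}\right)^{2}} = \sqrt{-397681 + 2 \left(-2 + \frac{2}{3}\right)^{2}} = \sqrt{-397681 + 2 \left(- \frac{4}{3}\right)^{2}} = \sqrt{-397681 + 2 \cdot \frac{16}{9}} = \sqrt{-397681 + \frac{32}{9}} = \sqrt{- \frac{3579097}{9}} = \frac{i \sqrt{3579097}}{3}$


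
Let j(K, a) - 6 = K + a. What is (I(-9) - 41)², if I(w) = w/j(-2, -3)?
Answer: 2500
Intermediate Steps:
j(K, a) = 6 + K + a (j(K, a) = 6 + (K + a) = 6 + K + a)
I(w) = w (I(w) = w/(6 - 2 - 3) = w/1 = w*1 = w)
(I(-9) - 41)² = (-9 - 41)² = (-50)² = 2500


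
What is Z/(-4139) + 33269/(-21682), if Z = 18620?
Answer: -541419231/89741798 ≈ -6.0331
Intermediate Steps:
Z/(-4139) + 33269/(-21682) = 18620/(-4139) + 33269/(-21682) = 18620*(-1/4139) + 33269*(-1/21682) = -18620/4139 - 33269/21682 = -541419231/89741798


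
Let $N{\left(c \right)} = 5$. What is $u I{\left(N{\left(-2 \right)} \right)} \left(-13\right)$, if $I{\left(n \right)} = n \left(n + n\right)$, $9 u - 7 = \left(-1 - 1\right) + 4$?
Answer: $-650$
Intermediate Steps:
$u = 1$ ($u = \frac{7}{9} + \frac{\left(-1 - 1\right) + 4}{9} = \frac{7}{9} + \frac{-2 + 4}{9} = \frac{7}{9} + \frac{1}{9} \cdot 2 = \frac{7}{9} + \frac{2}{9} = 1$)
$I{\left(n \right)} = 2 n^{2}$ ($I{\left(n \right)} = n 2 n = 2 n^{2}$)
$u I{\left(N{\left(-2 \right)} \right)} \left(-13\right) = 1 \cdot 2 \cdot 5^{2} \left(-13\right) = 1 \cdot 2 \cdot 25 \left(-13\right) = 1 \cdot 50 \left(-13\right) = 50 \left(-13\right) = -650$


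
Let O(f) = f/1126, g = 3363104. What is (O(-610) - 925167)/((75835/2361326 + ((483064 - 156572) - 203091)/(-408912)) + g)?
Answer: -251469079226231645856/914122642931084690123 ≈ -0.27509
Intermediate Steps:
O(f) = f/1126 (O(f) = f*(1/1126) = f/1126)
(O(-610) - 925167)/((75835/2361326 + ((483064 - 156572) - 203091)/(-408912)) + g) = ((1/1126)*(-610) - 925167)/((75835/2361326 + ((483064 - 156572) - 203091)/(-408912)) + 3363104) = (-305/563 - 925167)/((75835*(1/2361326) + (326492 - 203091)*(-1/408912)) + 3363104) = -520869326/(563*((75835/2361326 + 123401*(-1/408912)) + 3363104)) = -520869326/(563*((75835/2361326 - 123401/408912) + 3363104)) = -520869326/(563*(-130190074103/482787268656 + 3363104)) = -520869326/(563*1623663664175994121/482787268656) = -520869326/563*482787268656/1623663664175994121 = -251469079226231645856/914122642931084690123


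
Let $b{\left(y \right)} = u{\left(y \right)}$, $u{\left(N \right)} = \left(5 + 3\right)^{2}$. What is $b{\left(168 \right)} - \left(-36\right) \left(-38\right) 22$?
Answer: $-30032$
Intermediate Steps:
$u{\left(N \right)} = 64$ ($u{\left(N \right)} = 8^{2} = 64$)
$b{\left(y \right)} = 64$
$b{\left(168 \right)} - \left(-36\right) \left(-38\right) 22 = 64 - \left(-36\right) \left(-38\right) 22 = 64 - 1368 \cdot 22 = 64 - 30096 = -30032$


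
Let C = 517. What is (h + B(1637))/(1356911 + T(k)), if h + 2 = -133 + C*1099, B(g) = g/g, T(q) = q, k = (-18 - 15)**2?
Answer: 568049/1358000 ≈ 0.41830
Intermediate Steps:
k = 1089 (k = (-33)**2 = 1089)
B(g) = 1
h = 568048 (h = -2 + (-133 + 517*1099) = -2 + (-133 + 568183) = -2 + 568050 = 568048)
(h + B(1637))/(1356911 + T(k)) = (568048 + 1)/(1356911 + 1089) = 568049/1358000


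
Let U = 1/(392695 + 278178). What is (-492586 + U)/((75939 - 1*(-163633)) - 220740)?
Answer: -330462647577/12633880336 ≈ -26.157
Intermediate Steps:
U = 1/670873 ≈ 1.4906e-6
(-492586 + U)/((75939 - 1*(-163633)) - 220740) = (-492586 + 1/670873)/((75939 - 1*(-163633)) - 220740) = -330462647577/(670873*((75939 + 163633) - 220740)) = -330462647577/(670873*(239572 - 220740)) = -330462647577/670873/18832 = -330462647577/670873*1/18832 = -330462647577/12633880336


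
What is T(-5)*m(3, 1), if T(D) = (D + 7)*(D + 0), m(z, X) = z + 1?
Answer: -40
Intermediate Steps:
m(z, X) = 1 + z
T(D) = D*(7 + D) (T(D) = (7 + D)*D = D*(7 + D))
T(-5)*m(3, 1) = (-5*(7 - 5))*(1 + 3) = -5*2*4 = -10*4 = -40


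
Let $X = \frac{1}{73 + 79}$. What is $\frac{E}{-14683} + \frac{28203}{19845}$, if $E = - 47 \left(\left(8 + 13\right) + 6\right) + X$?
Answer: $\frac{3179607103}{2109066120} \approx 1.5076$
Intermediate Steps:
$X = \frac{1}{152} \approx 0.0065789$
$E = - \frac{192887}{152}$ ($E = - 47 \left(\left(8 + 13\right) + 6\right) + \frac{1}{152} = - 47 \left(21 + 6\right) + \frac{1}{152} = \left(-47\right) 27 + \frac{1}{152} = -1269 + \frac{1}{152} = - \frac{192887}{152} \approx -1269.0$)
$\frac{E}{-14683} + \frac{28203}{19845} = - \frac{192887}{152 \left(-14683\right)} + \frac{28203}{19845} = \left(- \frac{192887}{152}\right) \left(- \frac{1}{14683}\right) + 28203 \cdot \frac{1}{19845} = \frac{192887}{2231816} + \frac{1343}{945} = \frac{3179607103}{2109066120}$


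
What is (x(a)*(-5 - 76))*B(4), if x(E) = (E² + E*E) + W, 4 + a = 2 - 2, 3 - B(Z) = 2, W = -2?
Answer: -2430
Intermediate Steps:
B(Z) = 1 (B(Z) = 3 - 1*2 = 3 - 2 = 1)
a = -4 (a = -4 + (2 - 2) = -4 + 0 = -4)
x(E) = -2 + 2*E² (x(E) = (E² + E*E) - 2 = (E² + E²) - 2 = 2*E² - 2 = -2 + 2*E²)
(x(a)*(-5 - 76))*B(4) = ((-2 + 2*(-4)²)*(-5 - 76))*1 = ((-2 + 2*16)*(-81))*1 = ((-2 + 32)*(-81))*1 = (30*(-81))*1 = -2430*1 = -2430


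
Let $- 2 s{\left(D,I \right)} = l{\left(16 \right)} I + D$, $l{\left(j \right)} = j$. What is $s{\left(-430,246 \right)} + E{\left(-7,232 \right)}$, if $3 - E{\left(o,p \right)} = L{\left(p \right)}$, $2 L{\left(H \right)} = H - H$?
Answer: $-1750$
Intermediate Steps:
$L{\left(H \right)} = 0$ ($L{\left(H \right)} = \frac{H - H}{2} = \frac{1}{2} \cdot 0 = 0$)
$E{\left(o,p \right)} = 3$ ($E{\left(o,p \right)} = 3 - 0 = 3 + 0 = 3$)
$s{\left(D,I \right)} = - 8 I - \frac{D}{2}$ ($s{\left(D,I \right)} = - \frac{16 I + D}{2} = - \frac{D + 16 I}{2} = - 8 I - \frac{D}{2}$)
$s{\left(-430,246 \right)} + E{\left(-7,232 \right)} = \left(\left(-8\right) 246 - -215\right) + 3 = \left(-1968 + 215\right) + 3 = -1753 + 3 = -1750$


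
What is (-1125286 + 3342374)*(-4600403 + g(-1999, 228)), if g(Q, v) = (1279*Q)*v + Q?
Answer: -1302616332491520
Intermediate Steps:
g(Q, v) = Q + 1279*Q*v (g(Q, v) = 1279*Q*v + Q = Q + 1279*Q*v)
(-1125286 + 3342374)*(-4600403 + g(-1999, 228)) = (-1125286 + 3342374)*(-4600403 - 1999*(1 + 1279*228)) = 2217088*(-4600403 - 1999*(1 + 291612)) = 2217088*(-4600403 - 1999*291613) = 2217088*(-4600403 - 582934387) = 2217088*(-587534790) = -1302616332491520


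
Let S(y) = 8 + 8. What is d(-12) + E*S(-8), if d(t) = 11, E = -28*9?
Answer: -4021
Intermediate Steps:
E = -252
S(y) = 16
d(-12) + E*S(-8) = 11 - 252*16 = 11 - 4032 = -4021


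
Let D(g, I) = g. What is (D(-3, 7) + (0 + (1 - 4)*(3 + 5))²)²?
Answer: 328329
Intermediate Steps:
(D(-3, 7) + (0 + (1 - 4)*(3 + 5))²)² = (-3 + (0 + (1 - 4)*(3 + 5))²)² = (-3 + (0 - 3*8)²)² = (-3 + (0 - 24)²)² = (-3 + (-24)²)² = (-3 + 576)² = 573² = 328329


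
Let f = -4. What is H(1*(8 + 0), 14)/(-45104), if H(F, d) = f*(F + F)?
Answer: 4/2819 ≈ 0.0014189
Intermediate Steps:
H(F, d) = -8*F (H(F, d) = -4*(F + F) = -8*F)
H(1*(8 + 0), 14)/(-45104) = -8*(8 + 0)/(-45104) = -8*8*(-1/45104) = -64*(-1/45104) = 4/2819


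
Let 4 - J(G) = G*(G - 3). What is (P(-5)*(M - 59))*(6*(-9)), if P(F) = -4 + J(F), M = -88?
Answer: -317520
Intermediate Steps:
J(G) = 4 - G*(-3 + G) (J(G) = 4 - G*(G - 3) = 4 - G*(-3 + G))
P(F) = -F² + 3*F (P(F) = -4 + (4 - F² + 3*F) = -F² + 3*F)
(P(-5)*(M - 59))*(6*(-9)) = ((-5*(3 - 1*(-5)))*(-88 - 59))*(6*(-9)) = (-5*(3 + 5)*(-147))*(-54) = (-5*8*(-147))*(-54) = -40*(-147)*(-54) = 5880*(-54) = -317520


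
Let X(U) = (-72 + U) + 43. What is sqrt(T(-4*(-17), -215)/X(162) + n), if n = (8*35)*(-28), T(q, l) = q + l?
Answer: I*sqrt(2830639)/19 ≈ 88.55*I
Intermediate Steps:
X(U) = -29 + U
T(q, l) = l + q
n = -7840 (n = 280*(-28) = -7840)
sqrt(T(-4*(-17), -215)/X(162) + n) = sqrt((-215 - 4*(-17))/(-29 + 162) - 7840) = sqrt((-215 + 68)/133 - 7840) = sqrt(-147*1/133 - 7840) = sqrt(-21/19 - 7840) = sqrt(-148981/19) = I*sqrt(2830639)/19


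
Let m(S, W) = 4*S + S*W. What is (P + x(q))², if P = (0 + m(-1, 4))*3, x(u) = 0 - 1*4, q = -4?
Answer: 784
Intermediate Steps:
x(u) = -4 (x(u) = 0 - 4 = -4)
P = -24 (P = (0 - (4 + 4))*3 = (0 - 1*8)*3 = (0 - 8)*3 = -8*3 = -24)
(P + x(q))² = (-24 - 4)² = (-28)² = 784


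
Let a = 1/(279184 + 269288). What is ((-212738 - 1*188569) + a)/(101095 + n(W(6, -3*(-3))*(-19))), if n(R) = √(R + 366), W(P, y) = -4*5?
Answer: -22251580980228785/5605492590479688 + 220105652903*√746/5605492590479688 ≈ -3.9685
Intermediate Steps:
W(P, y) = -20
n(R) = √(366 + R)
a = 1/548472 ≈ 1.8232e-6
((-212738 - 1*188569) + a)/(101095 + n(W(6, -3*(-3))*(-19))) = ((-212738 - 1*188569) + 1/548472)/(101095 + √(366 - 20*(-19))) = ((-212738 - 188569) + 1/548472)/(101095 + √(366 + 380)) = (-401307 + 1/548472)/(101095 + √746) = -220105652903/(548472*(101095 + √746))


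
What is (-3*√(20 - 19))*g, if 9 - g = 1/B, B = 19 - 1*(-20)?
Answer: -350/13 ≈ -26.923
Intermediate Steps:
B = 39 (B = 19 + 20 = 39)
g = 350/39 (g = 9 - 1/39 = 350/39 ≈ 8.9744)
(-3*√(20 - 19))*g = -3*√(20 - 19)*(350/39) = -3*√1*(350/39) = -3*1*(350/39) = -3*350/39 = -350/13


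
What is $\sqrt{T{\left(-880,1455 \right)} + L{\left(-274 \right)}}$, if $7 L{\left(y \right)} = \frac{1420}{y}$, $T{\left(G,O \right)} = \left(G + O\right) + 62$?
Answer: $\frac{81 \sqrt{89187}}{959} \approx 25.224$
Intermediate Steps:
$T{\left(G,O \right)} = 62 + G + O$
$L{\left(y \right)} = \frac{1420}{7 y}$ ($L{\left(y \right)} = \frac{1420 \frac{1}{y}}{7} = \frac{1420}{7 y}$)
$\sqrt{T{\left(-880,1455 \right)} + L{\left(-274 \right)}} = \sqrt{\left(62 - 880 + 1455\right) + \frac{1420}{7 \left(-274\right)}} = \sqrt{637 + \frac{1420}{7} \left(- \frac{1}{274}\right)} = \sqrt{637 - \frac{710}{959}} = \sqrt{\frac{610173}{959}} = \frac{81 \sqrt{89187}}{959}$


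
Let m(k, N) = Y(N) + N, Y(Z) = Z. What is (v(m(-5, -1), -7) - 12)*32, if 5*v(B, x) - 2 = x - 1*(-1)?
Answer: -2048/5 ≈ -409.60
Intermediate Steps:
m(k, N) = 2*N (m(k, N) = N + N = 2*N)
v(B, x) = ⅗ + x/5 (v(B, x) = ⅖ + (x - 1*(-1))/5 = ⅖ + (x + 1)/5 = ⅖ + (1 + x)/5 = ⅖ + (⅕ + x/5) = ⅗ + x/5)
(v(m(-5, -1), -7) - 12)*32 = ((⅗ + (⅕)*(-7)) - 12)*32 = ((⅗ - 7/5) - 12)*32 = (-⅘ - 12)*32 = -64/5*32 = -2048/5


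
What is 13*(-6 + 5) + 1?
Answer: -12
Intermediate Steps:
13*(-6 + 5) + 1 = 13*(-1) + 1 = -13 + 1 = -12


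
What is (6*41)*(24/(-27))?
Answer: -656/3 ≈ -218.67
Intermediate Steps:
(6*41)*(24/(-27)) = 246*(24*(-1/27)) = 246*(-8/9) = -656/3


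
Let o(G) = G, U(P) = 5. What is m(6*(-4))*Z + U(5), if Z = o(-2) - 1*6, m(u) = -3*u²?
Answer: 13829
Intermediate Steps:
Z = -8 (Z = -2 - 1*6 = -2 - 6 = -8)
m(6*(-4))*Z + U(5) = -3*(6*(-4))²*(-8) + 5 = -3*(-24)²*(-8) + 5 = -3*576*(-8) + 5 = -1728*(-8) + 5 = 13824 + 5 = 13829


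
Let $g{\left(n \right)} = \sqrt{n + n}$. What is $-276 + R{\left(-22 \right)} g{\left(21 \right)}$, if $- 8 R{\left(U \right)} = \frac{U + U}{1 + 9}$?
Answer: $-276 + \frac{11 \sqrt{42}}{20} \approx -272.44$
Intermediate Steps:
$g{\left(n \right)} = \sqrt{2} \sqrt{n}$ ($g{\left(n \right)} = \sqrt{2 n} = \sqrt{2} \sqrt{n}$)
$R{\left(U \right)} = - \frac{U}{40}$ ($R{\left(U \right)} = - \frac{\left(U + U\right) \frac{1}{1 + 9}}{8} = - \frac{2 U \frac{1}{10}}{8} = - \frac{\frac{1}{5} U}{8} = - \frac{U}{40}$)
$-276 + R{\left(-22 \right)} g{\left(21 \right)} = -276 + \left(- \frac{1}{40}\right) \left(-22\right) \sqrt{2} \sqrt{21} = -276 + \frac{11 \sqrt{42}}{20}$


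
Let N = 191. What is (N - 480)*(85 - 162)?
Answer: 22253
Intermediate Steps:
(N - 480)*(85 - 162) = (191 - 480)*(85 - 162) = -289*(-77) = 22253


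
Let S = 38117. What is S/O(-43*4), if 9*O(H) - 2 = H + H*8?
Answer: -343053/1546 ≈ -221.90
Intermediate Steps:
O(H) = 2/9 + H (O(H) = 2/9 + (H + H*8)/9 = 2/9 + (H + 8*H)/9 = 2/9 + (9*H)/9 = 2/9 + H)
S/O(-43*4) = 38117/(2/9 - 43*4) = 38117/(2/9 - 172) = 38117/(-1546/9) = 38117*(-9/1546) = -343053/1546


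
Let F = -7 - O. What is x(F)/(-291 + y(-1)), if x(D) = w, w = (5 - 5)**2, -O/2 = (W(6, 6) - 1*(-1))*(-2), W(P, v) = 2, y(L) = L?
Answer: 0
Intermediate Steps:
O = 12 (O = -2*(2 - 1*(-1))*(-2) = -2*(2 + 1)*(-2) = -6*(-2) = -2*(-6) = 12)
F = -19 (F = -7 - 1*12 = -7 - 12 = -19)
w = 0 (w = 0**2 = 0)
x(D) = 0
x(F)/(-291 + y(-1)) = 0/(-291 - 1) = 0/(-292) = 0*(-1/292) = 0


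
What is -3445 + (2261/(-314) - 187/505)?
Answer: -547474173/158570 ≈ -3452.6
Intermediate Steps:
-3445 + (2261/(-314) - 187/505) = -3445 + (2261*(-1/314) - 187*1/505) = -3445 + (-2261/314 - 187/505) = -3445 - 1200523/158570 = -547474173/158570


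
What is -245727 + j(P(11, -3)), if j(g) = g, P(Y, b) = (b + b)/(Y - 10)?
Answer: -245733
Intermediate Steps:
P(Y, b) = 2*b/(-10 + Y) (P(Y, b) = (2*b)/(-10 + Y) = 2*b/(-10 + Y))
-245727 + j(P(11, -3)) = -245727 + 2*(-3)/(-10 + 11) = -245727 + 2*(-3)/1 = -245727 + 2*(-3)*1 = -245727 - 6 = -245733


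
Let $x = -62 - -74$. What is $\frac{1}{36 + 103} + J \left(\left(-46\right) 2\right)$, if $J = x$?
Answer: $- \frac{153455}{139} \approx -1104.0$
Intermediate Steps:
$x = 12$ ($x = -62 + 74 = 12$)
$J = 12$
$\frac{1}{36 + 103} + J \left(\left(-46\right) 2\right) = \frac{1}{36 + 103} + 12 \left(\left(-46\right) 2\right) = \frac{1}{139} + 12 \left(-92\right) = \frac{1}{139} - 1104 = - \frac{153455}{139}$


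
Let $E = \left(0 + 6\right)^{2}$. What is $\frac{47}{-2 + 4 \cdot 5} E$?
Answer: $94$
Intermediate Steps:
$E = 36$ ($E = 6^{2} = 36$)
$\frac{47}{-2 + 4 \cdot 5} E = \frac{47}{-2 + 4 \cdot 5} \cdot 36 = \frac{47}{-2 + 20} \cdot 36 = \frac{47}{18} \cdot 36 = 94$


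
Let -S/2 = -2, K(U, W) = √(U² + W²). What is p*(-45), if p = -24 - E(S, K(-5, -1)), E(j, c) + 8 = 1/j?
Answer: 2925/4 ≈ 731.25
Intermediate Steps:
S = 4 (S = -2*(-2) = 4)
E(j, c) = -8 + 1/j
p = -65/4 (p = -24 - (-8 + 1/4) = -24 - (-8 + ¼) = -24 - 1*(-31/4) = -24 + 31/4 = -65/4 ≈ -16.250)
p*(-45) = -65/4*(-45) = 2925/4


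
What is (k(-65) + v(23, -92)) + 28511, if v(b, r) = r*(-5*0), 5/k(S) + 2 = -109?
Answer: 3164716/111 ≈ 28511.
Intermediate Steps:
k(S) = -5/111 (k(S) = 5/(-2 - 109) = 5/(-111) = 5*(-1/111) = -5/111)
v(b, r) = 0 (v(b, r) = r*0 = 0)
(k(-65) + v(23, -92)) + 28511 = (-5/111 + 0) + 28511 = -5/111 + 28511 = 3164716/111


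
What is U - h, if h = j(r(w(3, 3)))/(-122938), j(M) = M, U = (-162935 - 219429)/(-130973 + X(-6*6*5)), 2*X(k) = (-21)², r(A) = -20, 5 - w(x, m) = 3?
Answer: 47004450382/16074450845 ≈ 2.9242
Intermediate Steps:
w(x, m) = 2 (w(x, m) = 5 - 1*3 = 5 - 3 = 2)
X(k) = 441/2 (X(k) = (½)*(-21)² = (½)*441 = 441/2)
U = 764728/261505 (U = (-162935 - 219429)/(-130973 + 441/2) = -382364/(-261505/2) = -382364*(-2/261505) = 764728/261505 ≈ 2.9243)
h = 10/61469 (h = -20/(-122938) = -20*(-1/122938) = 10/61469 ≈ 0.00016268)
U - h = 764728/261505 - 1*10/61469 = 764728/261505 - 10/61469 = 47004450382/16074450845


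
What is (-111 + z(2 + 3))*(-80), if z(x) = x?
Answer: 8480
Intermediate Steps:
(-111 + z(2 + 3))*(-80) = (-111 + (2 + 3))*(-80) = (-111 + 5)*(-80) = -106*(-80) = 8480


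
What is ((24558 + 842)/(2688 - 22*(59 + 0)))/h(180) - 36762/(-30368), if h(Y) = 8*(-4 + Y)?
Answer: 56811713/46432672 ≈ 1.2235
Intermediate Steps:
h(Y) = -32 + 8*Y
((24558 + 842)/(2688 - 22*(59 + 0)))/h(180) - 36762/(-30368) = ((24558 + 842)/(2688 - 22*(59 + 0)))/(-32 + 8*180) - 36762/(-30368) = (25400/(2688 - 22*59))/(-32 + 1440) - 36762*(-1/30368) = (25400/(2688 - 1298))/1408 + 18381/15184 = (25400/1390)*(1/1408) + 18381/15184 = (25400*(1/1390))*(1/1408) + 18381/15184 = (2540/139)*(1/1408) + 18381/15184 = 635/48928 + 18381/15184 = 56811713/46432672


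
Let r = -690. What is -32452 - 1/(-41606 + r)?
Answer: -1372589791/42296 ≈ -32452.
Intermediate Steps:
-32452 - 1/(-41606 + r) = -32452 - 1/(-41606 - 690) = -32452 - 1/(-42296) = -32452 - 1*(-1/42296) = -32452 + 1/42296 = -1372589791/42296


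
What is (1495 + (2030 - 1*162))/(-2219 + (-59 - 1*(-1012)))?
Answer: -1121/422 ≈ -2.6564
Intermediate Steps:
(1495 + (2030 - 1*162))/(-2219 + (-59 - 1*(-1012))) = (1495 + (2030 - 162))/(-2219 + (-59 + 1012)) = (1495 + 1868)/(-2219 + 953) = 3363/(-1266) = 3363*(-1/1266) = -1121/422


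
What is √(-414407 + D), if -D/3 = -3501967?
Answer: √10091494 ≈ 3176.7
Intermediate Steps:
D = 10505901 (D = -3*(-3501967) = 10505901)
√(-414407 + D) = √(-414407 + 10505901) = √10091494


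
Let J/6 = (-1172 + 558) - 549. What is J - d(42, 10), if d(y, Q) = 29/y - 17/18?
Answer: -439598/63 ≈ -6977.7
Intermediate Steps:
d(y, Q) = -17/18 + 29/y (d(y, Q) = 29/y - 17*1/18 = 29/y - 17/18 = -17/18 + 29/y)
J = -6978 (J = 6*((-1172 + 558) - 549) = 6*(-614 - 549) = 6*(-1163) = -6978)
J - d(42, 10) = -6978 - (-17/18 + 29/42) = -6978 - 1*(-16/63) = -6978 + 16/63 = -439598/63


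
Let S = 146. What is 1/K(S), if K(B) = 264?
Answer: 1/264 ≈ 0.0037879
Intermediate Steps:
1/K(S) = 1/264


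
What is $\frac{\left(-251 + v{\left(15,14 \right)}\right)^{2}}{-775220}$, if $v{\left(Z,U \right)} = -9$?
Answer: $- \frac{3380}{38761} \approx -0.087201$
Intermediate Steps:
$\frac{\left(-251 + v{\left(15,14 \right)}\right)^{2}}{-775220} = \frac{\left(-251 - 9\right)^{2}}{-775220} = \left(-260\right)^{2} \left(- \frac{1}{775220}\right) = 67600 \left(- \frac{1}{775220}\right) = - \frac{3380}{38761}$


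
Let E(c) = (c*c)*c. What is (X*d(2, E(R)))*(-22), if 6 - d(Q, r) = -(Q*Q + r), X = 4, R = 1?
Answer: -968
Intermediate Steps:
E(c) = c³ (E(c) = c²*c = c³)
d(Q, r) = 6 + r + Q² (d(Q, r) = 6 - (-1)*(Q*Q + r) = 6 - (-1)*(Q² + r) = 6 - (-1)*(r + Q²) = 6 - (-r - Q²) = 6 + (r + Q²) = 6 + r + Q²)
(X*d(2, E(R)))*(-22) = (4*(6 + 1³ + 2²))*(-22) = (4*(6 + 1 + 4))*(-22) = (4*11)*(-22) = 44*(-22) = -968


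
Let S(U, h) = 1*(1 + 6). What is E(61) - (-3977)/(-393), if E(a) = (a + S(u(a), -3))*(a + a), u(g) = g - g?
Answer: 3256351/393 ≈ 8285.9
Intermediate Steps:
u(g) = 0
S(U, h) = 7 (S(U, h) = 1*7 = 7)
E(a) = 2*a*(7 + a) (E(a) = (a + 7)*(a + a) = (7 + a)*(2*a) = 2*a*(7 + a))
E(61) - (-3977)/(-393) = 2*61*(7 + 61) - (-3977)/(-393) = 2*61*68 - (-3977)*(-1)/393 = 8296 - 1*3977/393 = 8296 - 3977/393 = 3256351/393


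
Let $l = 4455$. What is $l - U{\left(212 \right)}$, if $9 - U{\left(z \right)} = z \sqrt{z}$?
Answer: $4446 + 424 \sqrt{53} \approx 7532.8$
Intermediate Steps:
$U{\left(z \right)} = 9 - z^{\frac{3}{2}}$ ($U{\left(z \right)} = 9 - z \sqrt{z} = 9 - z^{\frac{3}{2}}$)
$l - U{\left(212 \right)} = 4455 - \left(9 - 212^{\frac{3}{2}}\right) = 4455 - \left(9 - 424 \sqrt{53}\right) = 4446 + 424 \sqrt{53}$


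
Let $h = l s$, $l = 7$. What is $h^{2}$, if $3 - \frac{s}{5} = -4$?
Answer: $60025$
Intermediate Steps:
$s = 35$ ($s = 15 - -20 = 15 + 20 = 35$)
$h = 245$ ($h = 7 \cdot 35 = 245$)
$h^{2} = 245^{2} = 60025$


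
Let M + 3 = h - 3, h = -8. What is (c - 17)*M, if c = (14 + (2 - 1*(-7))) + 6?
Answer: -168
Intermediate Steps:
c = 29 (c = (14 + (2 + 7)) + 6 = (14 + 9) + 6 = 23 + 6 = 29)
M = -14 (M = -3 + (-8 - 3) = -3 - 11 = -14)
(c - 17)*M = (29 - 17)*(-14) = 12*(-14) = -168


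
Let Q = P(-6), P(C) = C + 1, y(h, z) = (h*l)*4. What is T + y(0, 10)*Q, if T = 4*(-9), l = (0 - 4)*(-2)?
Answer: -36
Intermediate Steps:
l = 8 (l = -4*(-2) = 8)
y(h, z) = 32*h (y(h, z) = (h*8)*4 = (8*h)*4 = 32*h)
T = -36
P(C) = 1 + C
Q = -5 (Q = 1 - 6 = -5)
T + y(0, 10)*Q = -36 + (32*0)*(-5) = -36 + 0*(-5) = -36 + 0 = -36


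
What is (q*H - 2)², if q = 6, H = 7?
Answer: 1600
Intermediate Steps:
(q*H - 2)² = (6*7 - 2)² = (42 - 2)² = 40² = 1600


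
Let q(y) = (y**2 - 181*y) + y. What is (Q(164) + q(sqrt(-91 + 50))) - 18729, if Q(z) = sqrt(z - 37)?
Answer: -18770 + sqrt(127) - 180*I*sqrt(41) ≈ -18759.0 - 1152.6*I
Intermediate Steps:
Q(z) = sqrt(-37 + z)
q(y) = y**2 - 180*y
(Q(164) + q(sqrt(-91 + 50))) - 18729 = (sqrt(-37 + 164) + sqrt(-91 + 50)*(-180 + sqrt(-91 + 50))) - 18729 = (sqrt(127) + sqrt(-41)*(-180 + sqrt(-41))) - 18729 = (sqrt(127) + (I*sqrt(41))*(-180 + I*sqrt(41))) - 18729 = (sqrt(127) + I*sqrt(41)*(-180 + I*sqrt(41))) - 18729 = -18729 + sqrt(127) + I*sqrt(41)*(-180 + I*sqrt(41))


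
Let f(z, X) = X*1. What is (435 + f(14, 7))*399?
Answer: 176358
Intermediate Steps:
f(z, X) = X
(435 + f(14, 7))*399 = (435 + 7)*399 = 442*399 = 176358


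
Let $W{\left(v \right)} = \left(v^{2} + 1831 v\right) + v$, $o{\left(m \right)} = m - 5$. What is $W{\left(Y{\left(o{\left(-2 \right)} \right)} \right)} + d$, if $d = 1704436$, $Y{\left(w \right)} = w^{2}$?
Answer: $1796605$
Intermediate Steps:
$o{\left(m \right)} = -5 + m$
$W{\left(v \right)} = v^{2} + 1832 v$
$W{\left(Y{\left(o{\left(-2 \right)} \right)} \right)} + d = \left(-5 - 2\right)^{2} \left(1832 + \left(-5 - 2\right)^{2}\right) + 1704436 = \left(-7\right)^{2} \left(1832 + \left(-7\right)^{2}\right) + 1704436 = 49 \left(1832 + 49\right) + 1704436 = 49 \cdot 1881 + 1704436 = 92169 + 1704436 = 1796605$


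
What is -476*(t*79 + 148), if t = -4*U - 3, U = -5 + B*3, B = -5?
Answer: -2965956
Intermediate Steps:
U = -20 (U = -5 - 5*3 = -5 - 15 = -20)
t = 77 (t = -4*(-20) - 3 = 80 - 3 = 77)
-476*(t*79 + 148) = -476*(77*79 + 148) = -476*(6083 + 148) = -476*6231 = -2965956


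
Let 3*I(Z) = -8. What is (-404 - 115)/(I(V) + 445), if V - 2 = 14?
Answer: -1557/1327 ≈ -1.1733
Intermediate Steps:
V = 16 (V = 2 + 14 = 16)
I(Z) = -8/3 (I(Z) = (⅓)*(-8) = -8/3)
(-404 - 115)/(I(V) + 445) = (-404 - 115)/(-8/3 + 445) = -519/1327/3 = -519*3/1327 = -1557/1327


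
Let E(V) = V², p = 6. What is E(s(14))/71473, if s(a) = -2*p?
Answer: 144/71473 ≈ 0.0020147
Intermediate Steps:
s(a) = -12 (s(a) = -2*6 = -12)
E(s(14))/71473 = (-12)²/71473 = 144*(1/71473) = 144/71473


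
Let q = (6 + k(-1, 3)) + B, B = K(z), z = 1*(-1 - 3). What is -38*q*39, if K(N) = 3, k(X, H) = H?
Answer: -17784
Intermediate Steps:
z = -4 (z = 1*(-4) = -4)
B = 3
q = 12 (q = (6 + 3) + 3 = 9 + 3 = 12)
-38*q*39 = -38*12*39 = -456*39 = -17784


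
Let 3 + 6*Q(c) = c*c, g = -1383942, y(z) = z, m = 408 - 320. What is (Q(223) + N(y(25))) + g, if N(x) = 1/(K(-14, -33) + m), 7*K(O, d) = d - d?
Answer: -363172741/264 ≈ -1.3757e+6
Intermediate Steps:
m = 88
K(O, d) = 0 (K(O, d) = (d - d)/7 = (⅐)*0 = 0)
Q(c) = -½ + c²/6 (Q(c) = -½ + (c*c)/6 = -½ + c²/6)
N(x) = 1/88 (N(x) = 1/(0 + 88) = 1/88)
(Q(223) + N(y(25))) + g = ((-½ + (⅙)*223²) + 1/88) - 1383942 = ((-½ + (⅙)*49729) + 1/88) - 1383942 = ((-½ + 49729/6) + 1/88) - 1383942 = (24863/3 + 1/88) - 1383942 = 2187947/264 - 1383942 = -363172741/264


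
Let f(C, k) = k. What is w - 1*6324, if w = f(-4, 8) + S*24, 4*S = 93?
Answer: -5758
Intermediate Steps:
S = 93/4 (S = (1/4)*93 = 93/4 ≈ 23.250)
w = 566 (w = 8 + (93/4)*24 = 8 + 558 = 566)
w - 1*6324 = 566 - 1*6324 = 566 - 6324 = -5758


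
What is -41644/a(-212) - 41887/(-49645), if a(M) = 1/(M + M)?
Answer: 876584587007/49645 ≈ 1.7657e+7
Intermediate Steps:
a(M) = 1/(2*M)
-41644/a(-212) - 41887/(-49645) = -41644/((½)/(-212)) - 41887/(-49645) = -41644/((½)*(-1/212)) - 41887*(-1/49645) = -41644/(-1/424) + 41887/49645 = -41644*(-424) + 41887/49645 = 17657056 + 41887/49645 = 876584587007/49645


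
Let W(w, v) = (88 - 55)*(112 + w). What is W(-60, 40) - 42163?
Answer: -40447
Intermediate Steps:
W(w, v) = 3696 + 33*w (W(w, v) = 33*(112 + w) = 3696 + 33*w)
W(-60, 40) - 42163 = (3696 + 33*(-60)) - 42163 = (3696 - 1980) - 42163 = 1716 - 42163 = -40447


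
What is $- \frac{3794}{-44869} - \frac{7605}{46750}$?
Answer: $- \frac{2979259}{38138650} \approx -0.078117$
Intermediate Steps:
$- \frac{3794}{-44869} - \frac{7605}{46750} = \left(-3794\right) \left(- \frac{1}{44869}\right) - \frac{1521}{9350} = \frac{3794}{44869} - \frac{1521}{9350} = - \frac{2979259}{38138650}$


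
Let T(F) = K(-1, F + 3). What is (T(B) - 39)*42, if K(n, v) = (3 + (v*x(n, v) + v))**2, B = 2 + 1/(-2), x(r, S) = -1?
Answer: -1260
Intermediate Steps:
B = 3/2 (B = 2 - 1/2 = 3/2 ≈ 1.5000)
K(n, v) = 9 (K(n, v) = (3 + (v*(-1) + v))**2 = (3 + (-v + v))**2 = (3 + 0)**2 = 3**2 = 9)
T(F) = 9
(T(B) - 39)*42 = (9 - 39)*42 = -30*42 = -1260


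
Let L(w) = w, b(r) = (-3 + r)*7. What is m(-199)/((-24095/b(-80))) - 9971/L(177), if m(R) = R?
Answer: -4418912/72285 ≈ -61.132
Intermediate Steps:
b(r) = -21 + 7*r
m(-199)/((-24095/b(-80))) - 9971/L(177) = -199/((-24095/(-21 + 7*(-80)))) - 9971/177 = -199/((-24095/(-21 - 560))) - 9971*1/177 = -199/((-24095/(-581))) - 169/3 = -199/((-24095*(-1/581))) - 169/3 = -199/24095/581 - 169/3 = -199*581/24095 - 169/3 = -115619/24095 - 169/3 = -4418912/72285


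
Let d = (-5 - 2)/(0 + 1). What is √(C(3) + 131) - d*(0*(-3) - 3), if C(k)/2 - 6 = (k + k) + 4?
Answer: -21 + √163 ≈ -8.2328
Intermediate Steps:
C(k) = 20 + 4*k (C(k) = 12 + 2*((k + k) + 4) = 12 + 2*(2*k + 4) = 12 + 2*(4 + 2*k) = 12 + (8 + 4*k) = 20 + 4*k)
d = -7 (d = -7/1 = -7*1 = -7)
√(C(3) + 131) - d*(0*(-3) - 3) = √((20 + 4*3) + 131) - (-7)*(0*(-3) - 3) = √((20 + 12) + 131) - (-7)*(0 - 3) = √(32 + 131) - (-7)*(-3) = √163 - 1*21 = √163 - 21 = -21 + √163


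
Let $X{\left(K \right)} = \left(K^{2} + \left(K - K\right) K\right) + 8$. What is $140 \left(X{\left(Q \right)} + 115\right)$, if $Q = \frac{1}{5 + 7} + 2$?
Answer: $\frac{641795}{36} \approx 17828.0$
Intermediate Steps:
$Q = \frac{25}{12}$ ($Q = \frac{1}{12} + 2 = \frac{25}{12} \approx 2.0833$)
$X{\left(K \right)} = 8 + K^{2}$ ($X{\left(K \right)} = \left(K^{2} + 0 K\right) + 8 = \left(K^{2} + 0\right) + 8 = K^{2} + 8 = 8 + K^{2}$)
$140 \left(X{\left(Q \right)} + 115\right) = 140 \left(\left(8 + \left(\frac{25}{12}\right)^{2}\right) + 115\right) = 140 \left(\left(8 + \frac{625}{144}\right) + 115\right) = 140 \left(\frac{1777}{144} + 115\right) = 140 \cdot \frac{18337}{144} = \frac{641795}{36}$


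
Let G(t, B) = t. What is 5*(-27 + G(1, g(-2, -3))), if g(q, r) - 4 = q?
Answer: -130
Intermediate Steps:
g(q, r) = 4 + q
5*(-27 + G(1, g(-2, -3))) = 5*(-27 + 1) = 5*(-26) = -130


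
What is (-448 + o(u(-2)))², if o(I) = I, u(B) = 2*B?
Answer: 204304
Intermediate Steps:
(-448 + o(u(-2)))² = (-448 + 2*(-2))² = (-448 - 4)² = (-452)² = 204304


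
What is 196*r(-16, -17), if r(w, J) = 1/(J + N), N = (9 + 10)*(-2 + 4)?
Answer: 28/3 ≈ 9.3333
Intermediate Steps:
N = 38 (N = 19*2 = 38)
r(w, J) = 1/(38 + J) (r(w, J) = 1/(J + 38) = 1/(38 + J))
196*r(-16, -17) = 196/(38 - 17) = 196/21 = 196*(1/21) = 28/3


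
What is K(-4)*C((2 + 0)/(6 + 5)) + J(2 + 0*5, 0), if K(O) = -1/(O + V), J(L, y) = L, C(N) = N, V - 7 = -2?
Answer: 20/11 ≈ 1.8182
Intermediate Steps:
V = 5 (V = 7 - 2 = 5)
K(O) = -1/(5 + O) (K(O) = -1/(O + 5) = -1/(5 + O))
K(-4)*C((2 + 0)/(6 + 5)) + J(2 + 0*5, 0) = (-1/(5 - 4))*((2 + 0)/(6 + 5)) + (2 + 0*5) = (-1/1)*(2/11) + (2 + 0) = (-1*1)*(2*(1/11)) + 2 = -1*2/11 + 2 = -2/11 + 2 = 20/11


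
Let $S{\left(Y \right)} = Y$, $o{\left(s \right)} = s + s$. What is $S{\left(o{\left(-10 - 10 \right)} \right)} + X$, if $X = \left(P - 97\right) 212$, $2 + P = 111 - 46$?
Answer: $-7248$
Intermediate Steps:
$P = 63$ ($P = -2 + \left(111 - 46\right) = -2 + 65 = 63$)
$o{\left(s \right)} = 2 s$
$X = -7208$ ($X = \left(63 - 97\right) 212 = \left(-34\right) 212 = -7208$)
$S{\left(o{\left(-10 - 10 \right)} \right)} + X = 2 \left(-10 - 10\right) - 7208 = 2 \left(-20\right) - 7208 = -40 - 7208 = -7248$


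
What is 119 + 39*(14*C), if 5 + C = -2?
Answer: -3703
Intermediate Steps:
C = -7 (C = -5 - 2 = -7)
119 + 39*(14*C) = 119 + 39*(14*(-7)) = 119 + 39*(-98) = 119 - 3822 = -3703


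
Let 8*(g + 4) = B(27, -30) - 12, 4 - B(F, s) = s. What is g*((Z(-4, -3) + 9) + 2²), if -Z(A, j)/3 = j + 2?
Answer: -20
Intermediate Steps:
Z(A, j) = -6 - 3*j (Z(A, j) = -3*(j + 2) = -3*(2 + j) = -6 - 3*j)
B(F, s) = 4 - s
g = -5/4 (g = -4 + ((4 - 1*(-30)) - 12)/8 = -4 + ((4 + 30) - 12)/8 = -4 + (34 - 12)/8 = -4 + (⅛)*22 = -4 + 11/4 = -5/4 ≈ -1.2500)
g*((Z(-4, -3) + 9) + 2²) = -5*(((-6 - 3*(-3)) + 9) + 2²)/4 = -5*(((-6 + 9) + 9) + 4)/4 = -5*((3 + 9) + 4)/4 = -5*(12 + 4)/4 = -5/4*16 = -20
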